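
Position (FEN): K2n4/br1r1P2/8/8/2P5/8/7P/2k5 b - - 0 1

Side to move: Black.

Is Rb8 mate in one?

After Rb8: white king on a8; in check: yes, from the black rook on b8.
King squares — a7: attacked by Rd7; b7: attacked by Rd7; b8: attacked by Ba7.
White has no legal moves → checkmate.

yes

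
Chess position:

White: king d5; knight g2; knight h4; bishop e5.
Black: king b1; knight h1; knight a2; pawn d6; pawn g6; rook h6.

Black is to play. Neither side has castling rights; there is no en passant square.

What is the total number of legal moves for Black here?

13

Black to move; king on b1.
In check: no.
Legal moves: Rh8, Rh7, Rh5, Rxh4, Nb4+, Nc3+, Nc1, Ng3, Nf2, Kc2, Kc1, dxe5, g5.
Count: 13.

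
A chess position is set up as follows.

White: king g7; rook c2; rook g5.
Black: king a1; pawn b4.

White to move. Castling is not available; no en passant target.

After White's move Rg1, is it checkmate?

yes

After Rg1: black king on a1; in check: yes, from the white rook on g1.
King squares — b1: attacked by Rg1; a2: attacked by Rc2; b2: attacked by Rc2.
Black has no legal moves → checkmate.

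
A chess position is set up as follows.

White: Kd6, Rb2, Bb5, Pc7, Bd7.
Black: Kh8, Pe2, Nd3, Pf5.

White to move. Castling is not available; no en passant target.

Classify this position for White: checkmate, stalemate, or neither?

White to move; white king on d6.
In check: no.
Legal moves for White include: Be8, Bc8, Be6, Bdc6, Bxf5, Ke7, Ke6, Kc6, Kd5, Bbc6, Ba6, Bc4, Ba4, Bxd3, Rb4, Rb3, Rxe2, Rd2, ... (list truncated; more exist).
White has legal moves and is not in check → neither.

neither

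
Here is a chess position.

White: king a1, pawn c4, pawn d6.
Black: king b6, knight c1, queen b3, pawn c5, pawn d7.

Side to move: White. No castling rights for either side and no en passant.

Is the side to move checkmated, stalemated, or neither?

stalemate

White to move; white king on a1.
In check: no.
King squares — b1: attacked by Qb3; a2: attacked by Nc1; b2: attacked by Qb3.
Legal moves for White: none.
Not in check and no legal moves → stalemate.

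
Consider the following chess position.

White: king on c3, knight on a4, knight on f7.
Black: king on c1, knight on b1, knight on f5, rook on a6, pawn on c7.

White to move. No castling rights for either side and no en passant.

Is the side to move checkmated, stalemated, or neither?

White to move; white king on c3.
In check: yes, from the black knight on b1.
King squares — b2: attacked by Kc1; c2: attacked by Kc1; d2: attacked by Nb1; b3: available; d3: available; b4: available; c4: available; d4: attacked by Nf5.
Legal moves for White: Kc4, Kb4, Kd3, Kb3.
White is in check but has 4 legal moves → neither.

neither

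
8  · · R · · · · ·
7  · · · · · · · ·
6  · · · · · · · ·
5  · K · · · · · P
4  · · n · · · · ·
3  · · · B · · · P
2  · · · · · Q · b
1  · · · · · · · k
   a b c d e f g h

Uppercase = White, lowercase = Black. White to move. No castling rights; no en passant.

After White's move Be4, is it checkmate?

yes

After Be4: black king on h1; in check: yes, from the white bishop on e4.
King squares — g1: attacked by Qf2; g2: attacked by Qf2; h2: own bishop.
Black has no legal moves → checkmate.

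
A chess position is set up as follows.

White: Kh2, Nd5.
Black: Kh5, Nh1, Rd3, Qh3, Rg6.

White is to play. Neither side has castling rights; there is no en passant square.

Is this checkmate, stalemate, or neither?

checkmate

White to move; white king on h2.
In check: yes, from the black queen on h3.
King squares — g1: attacked by Rg6; h1: attacked by Qh3; g2: attacked by Qh3; g3: attacked by Nh1; h3: attacked by Rd3.
Legal moves for White: none.
In check with no legal moves → checkmate.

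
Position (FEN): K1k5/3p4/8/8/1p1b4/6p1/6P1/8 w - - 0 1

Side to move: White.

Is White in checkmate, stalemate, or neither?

stalemate

White to move; white king on a8.
In check: no.
King squares — a7: attacked by Bd4; b7: attacked by Kc8; b8: attacked by Kc8.
Legal moves for White: none.
Not in check and no legal moves → stalemate.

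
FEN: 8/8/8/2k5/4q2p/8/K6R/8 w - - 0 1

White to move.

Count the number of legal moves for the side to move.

13

White to move; king on a2.
In check: no.
Legal moves: Rxh4, Rh3, Rg2, Rf2, Re2, Rd2, Rc2+, Rb2, Rh1, Kb3, Ka3, Kb2, Ka1.
Count: 13.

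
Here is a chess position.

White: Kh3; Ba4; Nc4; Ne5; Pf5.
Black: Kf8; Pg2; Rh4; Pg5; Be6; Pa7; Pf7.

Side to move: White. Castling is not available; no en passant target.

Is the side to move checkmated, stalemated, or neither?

neither

White to move; white king on h3.
In check: yes, from the black rook on h4.
Legal moves for White: Kg3, Kxg2.
White is in check but has 2 legal moves → neither.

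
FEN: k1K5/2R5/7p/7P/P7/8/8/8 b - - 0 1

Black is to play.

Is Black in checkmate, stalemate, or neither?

Black to move; black king on a8.
In check: no.
King squares — a7: attacked by Rc7; b7: attacked by Rc7; b8: attacked by Kc8.
Legal moves for Black: none.
Not in check and no legal moves → stalemate.

stalemate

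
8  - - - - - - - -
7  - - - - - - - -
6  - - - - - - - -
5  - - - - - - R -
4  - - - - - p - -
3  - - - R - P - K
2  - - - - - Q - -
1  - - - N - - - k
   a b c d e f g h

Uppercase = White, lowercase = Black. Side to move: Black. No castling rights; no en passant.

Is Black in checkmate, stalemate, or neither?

stalemate

Black to move; black king on h1.
In check: no.
King squares — g1: attacked by Qf2; g2: attacked by Qf2; h2: attacked by Qf2.
Legal moves for Black: none.
Not in check and no legal moves → stalemate.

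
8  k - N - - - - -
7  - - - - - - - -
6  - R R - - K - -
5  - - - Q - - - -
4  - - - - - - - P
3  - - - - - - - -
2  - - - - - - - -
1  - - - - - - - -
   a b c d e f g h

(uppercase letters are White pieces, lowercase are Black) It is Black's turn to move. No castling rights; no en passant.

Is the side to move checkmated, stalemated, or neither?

Black to move; black king on a8.
In check: no.
King squares — a7: attacked by Nc8; b7: attacked by Rb6; b8: attacked by Rb6.
Legal moves for Black: none.
Not in check and no legal moves → stalemate.

stalemate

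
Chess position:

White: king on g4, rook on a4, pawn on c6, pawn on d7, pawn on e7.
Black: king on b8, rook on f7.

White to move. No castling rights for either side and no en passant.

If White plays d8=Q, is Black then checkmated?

After d8=Q: black king on b8; in check: yes, from the white queen on d8.
King squares — a7: attacked by Ra4; b7: attacked by Pc6; c7: attacked by Qd8; a8: attacked by Ra4; c8: attacked by Qd8.
Black has no legal moves → checkmate.

yes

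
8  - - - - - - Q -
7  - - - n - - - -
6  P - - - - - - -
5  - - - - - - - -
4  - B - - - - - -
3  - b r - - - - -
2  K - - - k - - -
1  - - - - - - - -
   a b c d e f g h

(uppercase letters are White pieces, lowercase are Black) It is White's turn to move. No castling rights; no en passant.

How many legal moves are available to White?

White to move; king on a2.
In check: yes, from the black bishop on b3.
Legal moves: Ka3, Kb2, Kb1, Ka1, Qxb3.
Count: 5.

5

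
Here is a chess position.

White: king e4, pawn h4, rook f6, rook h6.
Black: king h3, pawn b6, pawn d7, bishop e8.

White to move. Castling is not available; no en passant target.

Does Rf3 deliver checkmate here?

no

After Rf3: black king on h3; in check: yes, from the white rook on f3.
Black has 3 legal replies: Kg4, Kh2, Kg2.
In check but a legal move exists → not checkmate.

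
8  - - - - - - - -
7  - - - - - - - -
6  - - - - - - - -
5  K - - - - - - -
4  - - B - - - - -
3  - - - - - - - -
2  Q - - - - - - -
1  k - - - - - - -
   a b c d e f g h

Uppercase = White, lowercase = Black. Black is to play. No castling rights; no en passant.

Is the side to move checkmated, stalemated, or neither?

Black to move; black king on a1.
In check: yes, from the white queen on a2.
King squares — b1: attacked by Qa2; a2: attacked by Bc4; b2: attacked by Qa2.
Legal moves for Black: none.
In check with no legal moves → checkmate.

checkmate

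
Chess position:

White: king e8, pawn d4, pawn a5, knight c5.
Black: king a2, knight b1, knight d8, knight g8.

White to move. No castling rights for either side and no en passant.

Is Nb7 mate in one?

no

After Nb7: black king on a2; in check: no.
Black is not in check, so this cannot be checkmate.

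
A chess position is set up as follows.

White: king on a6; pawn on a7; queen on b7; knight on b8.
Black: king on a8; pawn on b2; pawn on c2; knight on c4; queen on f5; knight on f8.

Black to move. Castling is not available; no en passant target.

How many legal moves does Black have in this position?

Black to move; king on a8.
In check: yes, from the white queen on b7.
Legal moves: none.
Count: 0.

0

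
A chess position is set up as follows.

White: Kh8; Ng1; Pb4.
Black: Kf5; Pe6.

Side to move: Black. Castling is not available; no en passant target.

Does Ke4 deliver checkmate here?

no

After Ke4: white king on h8; in check: no.
White is not in check, so this cannot be checkmate.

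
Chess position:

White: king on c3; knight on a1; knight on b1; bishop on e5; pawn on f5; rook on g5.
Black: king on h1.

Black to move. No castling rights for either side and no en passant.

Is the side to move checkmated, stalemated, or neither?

stalemate

Black to move; black king on h1.
In check: no.
King squares — g1: attacked by Rg5; g2: attacked by Rg5; h2: attacked by Be5.
Legal moves for Black: none.
Not in check and no legal moves → stalemate.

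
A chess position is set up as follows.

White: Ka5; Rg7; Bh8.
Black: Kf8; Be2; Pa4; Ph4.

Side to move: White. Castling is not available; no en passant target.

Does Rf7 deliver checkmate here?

After Rf7: black king on f8; in check: yes, from the white rook on f7.
Black has 3 legal replies: Kg8, Ke8, Kxf7.
In check but a legal move exists → not checkmate.

no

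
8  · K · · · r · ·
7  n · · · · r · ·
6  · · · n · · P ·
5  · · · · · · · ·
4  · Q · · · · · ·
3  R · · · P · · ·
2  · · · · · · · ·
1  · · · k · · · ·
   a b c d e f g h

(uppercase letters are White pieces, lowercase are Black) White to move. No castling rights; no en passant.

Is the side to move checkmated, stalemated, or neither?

White to move; white king on b8.
In check: yes, from the black rook on f8.
King squares — a7: attacked by Rf7; b7: attacked by Nd6; c7: attacked by Rf7; a8: attacked by Rf8; c8: attacked by Nd6.
Legal moves for White: none.
In check with no legal moves → checkmate.

checkmate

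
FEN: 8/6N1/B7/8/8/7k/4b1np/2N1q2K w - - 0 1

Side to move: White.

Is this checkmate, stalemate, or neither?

checkmate

White to move; white king on h1.
In check: yes, from the black queen on e1.
King squares — g1: attacked by Qe1; g2: attacked by Kh3; h2: attacked by Kh3.
Legal moves for White: none.
In check with no legal moves → checkmate.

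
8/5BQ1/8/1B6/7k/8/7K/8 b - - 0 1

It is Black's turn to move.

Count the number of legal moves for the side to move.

0

Black to move; king on h4.
In check: no.
Legal moves: none.
Count: 0.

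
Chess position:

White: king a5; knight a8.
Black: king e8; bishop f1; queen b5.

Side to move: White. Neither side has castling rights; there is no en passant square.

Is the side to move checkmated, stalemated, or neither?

checkmate

White to move; white king on a5.
In check: yes, from the black queen on b5.
King squares — a4: attacked by Qb5; b4: attacked by Qb5; b5: attacked by Bf1; a6: attacked by Qb5; b6: attacked by Qb5.
Legal moves for White: none.
In check with no legal moves → checkmate.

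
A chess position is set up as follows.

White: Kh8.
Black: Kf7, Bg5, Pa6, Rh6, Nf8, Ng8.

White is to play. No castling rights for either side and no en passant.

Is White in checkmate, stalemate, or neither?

checkmate

White to move; white king on h8.
In check: yes, from the black rook on h6.
King squares — g7: attacked by Kf7; h7: attacked by Rh6; g8: attacked by Kf7.
Legal moves for White: none.
In check with no legal moves → checkmate.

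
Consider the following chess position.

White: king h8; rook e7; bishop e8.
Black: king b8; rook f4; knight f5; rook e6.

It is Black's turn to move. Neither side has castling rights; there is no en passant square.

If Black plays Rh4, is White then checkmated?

no

After Rh4: white king on h8; in check: yes, from the black rook on h4.
White has 3 legal replies: Kg8, Bh5, Rh7.
In check but a legal move exists → not checkmate.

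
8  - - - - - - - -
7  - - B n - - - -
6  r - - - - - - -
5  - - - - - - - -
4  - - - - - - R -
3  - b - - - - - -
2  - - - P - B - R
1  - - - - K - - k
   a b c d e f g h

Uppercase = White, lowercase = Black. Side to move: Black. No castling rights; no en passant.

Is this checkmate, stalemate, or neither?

checkmate

Black to move; black king on h1.
In check: yes, from the white rook on h2.
King squares — g1: attacked by Bf2; g2: attacked by Rh2; h2: attacked by Bc7.
Legal moves for Black: none.
In check with no legal moves → checkmate.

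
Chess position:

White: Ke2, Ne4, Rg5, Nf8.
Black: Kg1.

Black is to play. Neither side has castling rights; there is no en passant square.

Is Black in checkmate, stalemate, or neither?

Black to move; black king on g1.
In check: yes, from the white rook on g5.
King squares — f1: attacked by Ke2; h1: available; f2: attacked by Ke2; g2: attacked by Rg5; h2: available.
Legal moves for Black: Kh2, Kh1.
Black is in check but has 2 legal moves → neither.

neither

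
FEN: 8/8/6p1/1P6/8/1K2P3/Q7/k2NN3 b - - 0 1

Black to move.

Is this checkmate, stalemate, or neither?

Black to move; black king on a1.
In check: yes, from the white queen on a2.
King squares — b1: attacked by Qa2; a2: attacked by Kb3; b2: attacked by Nd1.
Legal moves for Black: none.
In check with no legal moves → checkmate.

checkmate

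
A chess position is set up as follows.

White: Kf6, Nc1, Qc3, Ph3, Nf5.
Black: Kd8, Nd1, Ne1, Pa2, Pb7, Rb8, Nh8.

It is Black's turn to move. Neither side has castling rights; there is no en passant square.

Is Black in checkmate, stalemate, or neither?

Black to move; black king on d8.
In check: no.
Legal moves for Black include: Nf7, Ng6, Ke8, Kd7, Rc8, Ra8, Nf3, Nd3, Ng2, Nc2, Ne3, Nxc3, Nf2, Nb2, b6, a1=Q, a1=R, a1=B, ... (list truncated; more exist).
Black has legal moves and is not in check → neither.

neither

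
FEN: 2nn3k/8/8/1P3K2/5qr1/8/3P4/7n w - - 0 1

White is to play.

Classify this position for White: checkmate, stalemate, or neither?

White to move; white king on f5.
In check: yes, from the black queen on f4.
King squares — e4: attacked by Qf4; f4: attacked by Rg4; g4: attacked by Qf4; e5: attacked by Qf4; g5: attacked by Qf4; e6: attacked by Nd8; f6: attacked by Qf4; g6: attacked by Rg4.
Legal moves for White: none.
In check with no legal moves → checkmate.

checkmate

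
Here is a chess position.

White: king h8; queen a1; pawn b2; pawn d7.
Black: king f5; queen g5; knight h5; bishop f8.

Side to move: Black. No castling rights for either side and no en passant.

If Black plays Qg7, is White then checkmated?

yes

After Qg7: white king on h8; in check: yes, from the black queen on g7.
King squares — g7: attacked by Nh5; h7: attacked by Qg7; g8: attacked by Qg7.
White has no legal moves → checkmate.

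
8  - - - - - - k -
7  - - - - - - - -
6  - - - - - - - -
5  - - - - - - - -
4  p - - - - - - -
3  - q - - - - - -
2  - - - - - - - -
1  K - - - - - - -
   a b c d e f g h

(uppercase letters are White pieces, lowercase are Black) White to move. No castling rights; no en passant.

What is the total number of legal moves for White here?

White to move; king on a1.
In check: no.
Legal moves: none.
Count: 0.

0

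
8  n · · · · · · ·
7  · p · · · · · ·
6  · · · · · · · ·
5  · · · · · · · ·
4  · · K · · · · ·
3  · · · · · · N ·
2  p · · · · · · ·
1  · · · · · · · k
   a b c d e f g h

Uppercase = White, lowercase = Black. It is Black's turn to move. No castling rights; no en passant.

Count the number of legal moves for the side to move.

3

Black to move; king on h1.
In check: yes, from the white knight on g3.
Legal moves: Kh2, Kg2, Kg1.
Count: 3.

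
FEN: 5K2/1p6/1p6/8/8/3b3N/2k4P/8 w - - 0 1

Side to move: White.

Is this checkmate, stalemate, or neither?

White to move; white king on f8.
In check: no.
Legal moves for White: Kg8, Ke8, Kg7, Kf7, Ke7, Ng5, Nf4, Nf2, Ng1.
White has 9 legal moves and is not in check → neither.

neither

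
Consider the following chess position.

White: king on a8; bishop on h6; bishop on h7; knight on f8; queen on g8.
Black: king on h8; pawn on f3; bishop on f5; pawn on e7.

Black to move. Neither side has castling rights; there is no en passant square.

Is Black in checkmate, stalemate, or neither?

Black to move; black king on h8.
In check: yes, from the white queen on g8.
King squares — g7: attacked by Bh6; h7: attacked by Nf8; g8: attacked by Bh7.
Legal moves for Black: none.
In check with no legal moves → checkmate.

checkmate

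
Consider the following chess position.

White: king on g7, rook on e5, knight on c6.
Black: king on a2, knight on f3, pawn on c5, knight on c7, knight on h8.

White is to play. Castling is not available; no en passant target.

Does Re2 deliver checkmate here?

After Re2: black king on a2; in check: yes, from the white rook on e2.
Black has 5 legal replies: Kb3, Ka3, Kb1, Ka1, Nd2.
In check but a legal move exists → not checkmate.

no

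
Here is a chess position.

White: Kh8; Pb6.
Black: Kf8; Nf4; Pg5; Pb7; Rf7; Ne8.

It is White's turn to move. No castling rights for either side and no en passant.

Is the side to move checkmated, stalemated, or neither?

stalemate

White to move; white king on h8.
In check: no.
King squares — g7: attacked by Rf7; h7: attacked by Rf7; g8: attacked by Kf8.
Legal moves for White: none.
Not in check and no legal moves → stalemate.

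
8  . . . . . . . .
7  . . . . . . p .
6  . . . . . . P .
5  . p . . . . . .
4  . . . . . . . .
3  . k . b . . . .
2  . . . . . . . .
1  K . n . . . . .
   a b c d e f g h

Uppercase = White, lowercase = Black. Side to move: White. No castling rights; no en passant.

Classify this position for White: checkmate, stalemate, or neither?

White to move; white king on a1.
In check: no.
King squares — b1: attacked by Bd3; a2: attacked by Nc1; b2: attacked by Kb3.
Legal moves for White: none.
Not in check and no legal moves → stalemate.

stalemate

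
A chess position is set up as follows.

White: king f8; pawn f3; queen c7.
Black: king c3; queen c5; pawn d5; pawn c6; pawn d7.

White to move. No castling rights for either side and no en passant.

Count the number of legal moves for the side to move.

5

White to move; king on f8.
In check: yes, from the black queen on c5.
Legal moves: Kg8, Ke8, Kg7, Kf7, Qd6.
Count: 5.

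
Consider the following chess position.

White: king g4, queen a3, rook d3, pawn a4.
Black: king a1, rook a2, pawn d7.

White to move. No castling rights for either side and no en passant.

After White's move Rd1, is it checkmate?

After Rd1: black king on a1; in check: yes, from the white rook on d1.
King squares — b1: attacked by Rd1; a2: own rook; b2: attacked by Qa3.
Black has no legal moves → checkmate.

yes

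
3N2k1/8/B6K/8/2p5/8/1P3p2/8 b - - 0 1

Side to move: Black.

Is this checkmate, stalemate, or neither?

Black to move; black king on g8.
In check: no.
Legal moves for Black: Kh8, Kf8, c3, f1=Q, f1=R, f1=B, f1=N.
Black has 7 legal moves and is not in check → neither.

neither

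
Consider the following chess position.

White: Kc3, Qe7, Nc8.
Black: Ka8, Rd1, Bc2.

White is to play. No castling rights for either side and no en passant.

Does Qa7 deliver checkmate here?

After Qa7: black king on a8; in check: yes, from the white queen on a7.
King squares — a7: attacked by Nc8; b7: attacked by Qa7; b8: attacked by Qa7.
Black has no legal moves → checkmate.

yes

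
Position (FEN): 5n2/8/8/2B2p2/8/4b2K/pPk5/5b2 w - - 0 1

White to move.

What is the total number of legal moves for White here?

3

White to move; king on h3.
In check: yes, from the black bishop on f1.
Legal moves: Kh4, Kg3, Kh2.
Count: 3.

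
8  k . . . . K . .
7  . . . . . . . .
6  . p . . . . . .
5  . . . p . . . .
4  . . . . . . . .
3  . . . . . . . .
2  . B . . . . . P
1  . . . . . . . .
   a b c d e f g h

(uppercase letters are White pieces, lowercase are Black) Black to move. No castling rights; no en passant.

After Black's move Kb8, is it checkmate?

no

After Kb8: white king on f8; in check: no.
White is not in check, so this cannot be checkmate.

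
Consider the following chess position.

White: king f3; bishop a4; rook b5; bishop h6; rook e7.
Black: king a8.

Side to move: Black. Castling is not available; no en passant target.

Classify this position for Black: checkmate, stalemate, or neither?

stalemate

Black to move; black king on a8.
In check: no.
King squares — a7: attacked by Re7; b7: attacked by Rb5; b8: attacked by Rb5.
Legal moves for Black: none.
Not in check and no legal moves → stalemate.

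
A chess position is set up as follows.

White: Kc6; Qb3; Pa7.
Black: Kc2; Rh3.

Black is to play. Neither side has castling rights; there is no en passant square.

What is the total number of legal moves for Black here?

Black to move; king on c2.
In check: yes, from the white queen on b3.
Legal moves: Kxb3, Kd2, Kc1, Rxb3.
Count: 4.

4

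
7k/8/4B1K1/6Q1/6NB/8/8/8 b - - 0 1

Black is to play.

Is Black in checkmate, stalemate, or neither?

Black to move; black king on h8.
In check: no.
King squares — g7: attacked by Kg6; h7: attacked by Kg6; g8: attacked by Be6.
Legal moves for Black: none.
Not in check and no legal moves → stalemate.

stalemate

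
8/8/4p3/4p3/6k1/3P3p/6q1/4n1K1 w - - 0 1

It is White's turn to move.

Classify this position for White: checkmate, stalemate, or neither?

White to move; white king on g1.
In check: yes, from the black queen on g2.
King squares — f1: attacked by Qg2; h1: attacked by Qg2; f2: attacked by Qg2; g2: attacked by Ne1; h2: attacked by Qg2.
Legal moves for White: none.
In check with no legal moves → checkmate.

checkmate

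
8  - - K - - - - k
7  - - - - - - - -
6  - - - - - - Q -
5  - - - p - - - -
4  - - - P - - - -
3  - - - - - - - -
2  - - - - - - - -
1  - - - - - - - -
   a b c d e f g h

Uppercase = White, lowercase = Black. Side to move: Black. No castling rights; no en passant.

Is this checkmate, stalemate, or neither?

Black to move; black king on h8.
In check: no.
King squares — g7: attacked by Qg6; h7: attacked by Qg6; g8: attacked by Qg6.
Legal moves for Black: none.
Not in check and no legal moves → stalemate.

stalemate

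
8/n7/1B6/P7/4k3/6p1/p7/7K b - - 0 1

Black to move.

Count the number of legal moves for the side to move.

Black to move; king on e4.
In check: no.
Legal moves: Nc8, Nc6, Nb5, Kf5, Ke5, Kd5, Kf4, Kf3, Kd3, g2+, a1=Q+, a1=R+, a1=B, a1=N.
Count: 14.

14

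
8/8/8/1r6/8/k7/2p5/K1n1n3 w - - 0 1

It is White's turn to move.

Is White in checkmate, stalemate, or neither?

stalemate

White to move; white king on a1.
In check: no.
King squares — b1: attacked by Pc2; a2: attacked by Nc1; b2: attacked by Ka3.
Legal moves for White: none.
Not in check and no legal moves → stalemate.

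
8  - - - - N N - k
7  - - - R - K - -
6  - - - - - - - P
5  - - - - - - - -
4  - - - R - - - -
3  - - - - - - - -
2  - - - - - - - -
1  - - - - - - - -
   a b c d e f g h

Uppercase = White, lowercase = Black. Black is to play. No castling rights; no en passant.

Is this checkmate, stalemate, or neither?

stalemate

Black to move; black king on h8.
In check: no.
King squares — g7: attacked by Ph6; h7: attacked by Nf8; g8: attacked by Kf7.
Legal moves for Black: none.
Not in check and no legal moves → stalemate.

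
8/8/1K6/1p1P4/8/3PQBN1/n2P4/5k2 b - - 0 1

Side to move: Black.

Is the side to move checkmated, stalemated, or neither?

Black to move; black king on f1.
In check: yes, from the white knight on g3.
King squares — e1: attacked by Qe3; g1: attacked by Qe3; e2: attacked by Qe3; f2: attacked by Qe3; g2: attacked by Bf3.
Legal moves for Black: none.
In check with no legal moves → checkmate.

checkmate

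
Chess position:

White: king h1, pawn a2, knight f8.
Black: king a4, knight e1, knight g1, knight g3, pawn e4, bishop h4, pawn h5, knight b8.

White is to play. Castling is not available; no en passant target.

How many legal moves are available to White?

White to move; king on h1.
In check: yes, from the black knight on g3.
Legal moves: Kh2, Kxg1.
Count: 2.

2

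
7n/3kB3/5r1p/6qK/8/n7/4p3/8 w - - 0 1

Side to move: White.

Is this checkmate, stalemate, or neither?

checkmate

White to move; white king on h5.
In check: yes, from the black queen on g5.
King squares — g4: attacked by Qg5; h4: attacked by Qg5; g5: attacked by Ph6; g6: attacked by Qg5; h6: attacked by Qg5.
Legal moves for White: none.
In check with no legal moves → checkmate.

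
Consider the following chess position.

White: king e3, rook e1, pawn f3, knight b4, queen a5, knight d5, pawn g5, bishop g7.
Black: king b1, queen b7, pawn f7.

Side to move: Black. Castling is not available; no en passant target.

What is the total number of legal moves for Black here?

Black to move; king on b1.
In check: yes, from the white rook on e1.
Legal moves: none.
Count: 0.

0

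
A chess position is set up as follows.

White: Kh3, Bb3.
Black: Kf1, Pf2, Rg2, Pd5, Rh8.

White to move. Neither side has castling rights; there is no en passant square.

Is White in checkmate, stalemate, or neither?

checkmate

White to move; white king on h3.
In check: yes, from the black rook on h8.
King squares — g2: attacked by Kf1; h2: attacked by Rg2; g3: attacked by Rg2; g4: attacked by Rg2; h4: attacked by Rh8.
Legal moves for White: none.
In check with no legal moves → checkmate.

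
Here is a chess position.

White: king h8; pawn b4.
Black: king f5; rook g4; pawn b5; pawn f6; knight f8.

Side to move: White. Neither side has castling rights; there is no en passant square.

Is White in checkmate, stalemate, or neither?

White to move; white king on h8.
In check: no.
King squares — g7: attacked by Rg4; h7: attacked by Nf8; g8: attacked by Rg4.
Legal moves for White: none.
Not in check and no legal moves → stalemate.

stalemate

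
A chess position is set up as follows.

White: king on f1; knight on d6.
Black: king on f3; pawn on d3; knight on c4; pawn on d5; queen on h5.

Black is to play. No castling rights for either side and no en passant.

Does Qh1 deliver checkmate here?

yes

After Qh1: white king on f1; in check: yes, from the black queen on h1.
King squares — e1: attacked by Qh1; g1: attacked by Qh1; e2: attacked by Pd3; f2: attacked by Kf3; g2: attacked by Qh1.
White has no legal moves → checkmate.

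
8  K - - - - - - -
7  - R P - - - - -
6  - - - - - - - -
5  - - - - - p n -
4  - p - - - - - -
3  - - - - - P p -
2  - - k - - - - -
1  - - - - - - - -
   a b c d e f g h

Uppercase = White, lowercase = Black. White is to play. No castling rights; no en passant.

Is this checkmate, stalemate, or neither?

neither

White to move; white king on a8.
In check: no.
Legal moves for White: Kb8, Ka7, Rb8, Ra7, Rb6, Rb5, Rxb4, c8=Q+, c8=R+, c8=B, c8=N, f4.
White has 12 legal moves and is not in check → neither.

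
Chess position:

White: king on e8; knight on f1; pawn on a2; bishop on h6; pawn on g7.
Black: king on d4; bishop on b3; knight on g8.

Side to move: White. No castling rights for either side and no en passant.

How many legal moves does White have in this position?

15

White to move; king on e8.
In check: no.
Legal moves: Kf8, Kd8, Kd7, Bg5, Bf4, Be3+, Bd2, Bc1, Ng3, Ne3, Nh2, Nd2, axb3, a3, a4.
Count: 15.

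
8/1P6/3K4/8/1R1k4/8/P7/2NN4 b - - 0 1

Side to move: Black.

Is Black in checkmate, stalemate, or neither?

Black to move; black king on d4.
In check: yes, from the white rook on b4.
King squares — c3: attacked by Nd1; d3: attacked by Nc1; e3: attacked by Nd1; c4: attacked by Rb4; e4: attacked by Rb4; c5: attacked by Kd6; d5: attacked by Kd6; e5: attacked by Kd6.
Legal moves for Black: none.
In check with no legal moves → checkmate.

checkmate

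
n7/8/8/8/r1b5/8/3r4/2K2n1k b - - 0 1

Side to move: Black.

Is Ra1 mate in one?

After Ra1: white king on c1; in check: yes, from the black rook on a1.
King squares — b1: attacked by Ra1; d1: attacked by Ra1; b2: attacked by Rd2; c2: attacked by Rd2; d2: attacked by Nf1.
White has no legal moves → checkmate.

yes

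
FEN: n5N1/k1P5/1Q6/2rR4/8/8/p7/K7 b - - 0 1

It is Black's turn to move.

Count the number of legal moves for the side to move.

2

Black to move; king on a7.
In check: yes, from the white queen on b6.
Legal moves: Kxb6, Nxb6.
Count: 2.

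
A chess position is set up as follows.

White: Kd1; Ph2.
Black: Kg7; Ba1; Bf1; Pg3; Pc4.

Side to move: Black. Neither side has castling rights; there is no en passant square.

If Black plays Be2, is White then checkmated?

no

After Be2: white king on d1; in check: yes, from the black bishop on e2.
White has 5 legal replies: Kxe2, Kd2, Kc2, Ke1, Kc1.
In check but a legal move exists → not checkmate.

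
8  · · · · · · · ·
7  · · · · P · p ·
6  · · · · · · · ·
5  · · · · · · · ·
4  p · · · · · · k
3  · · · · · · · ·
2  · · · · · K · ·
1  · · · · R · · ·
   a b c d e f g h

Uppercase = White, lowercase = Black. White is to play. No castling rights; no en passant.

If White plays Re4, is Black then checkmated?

After Re4: black king on h4; in check: yes, from the white rook on e4.
Black has 3 legal replies: Kh5, Kg5, Kh3.
In check but a legal move exists → not checkmate.

no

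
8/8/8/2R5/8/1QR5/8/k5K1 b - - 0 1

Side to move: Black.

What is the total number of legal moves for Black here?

0

Black to move; king on a1.
In check: no.
Legal moves: none.
Count: 0.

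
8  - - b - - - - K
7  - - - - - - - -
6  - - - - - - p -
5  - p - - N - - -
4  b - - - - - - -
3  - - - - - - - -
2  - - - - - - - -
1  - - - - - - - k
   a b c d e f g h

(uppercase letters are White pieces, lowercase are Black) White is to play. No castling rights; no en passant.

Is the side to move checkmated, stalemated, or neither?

White to move; white king on h8.
In check: no.
Legal moves for White: Kg8, Kh7, Kg7, Nf7, Nd7, Nxg6, Nc6, Ng4, Nc4, Nf3, Nd3.
White has 11 legal moves and is not in check → neither.

neither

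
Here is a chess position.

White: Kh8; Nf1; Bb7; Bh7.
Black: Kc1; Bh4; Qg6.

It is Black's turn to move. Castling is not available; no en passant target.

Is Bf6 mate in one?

After Bf6: white king on h8; in check: yes, from the black bishop on f6.
King squares — g7: attacked by Bf6; h7: own bishop; g8: attacked by Qg6.
White has no legal moves → checkmate.

yes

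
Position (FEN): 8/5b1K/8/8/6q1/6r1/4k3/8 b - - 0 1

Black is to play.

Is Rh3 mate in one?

yes

After Rh3: white king on h7; in check: yes, from the black rook on h3.
King squares — g6: attacked by Qg4; h6: attacked by Rh3; g7: attacked by Qg4; g8: attacked by Qg4; h8: attacked by Rh3.
White has no legal moves → checkmate.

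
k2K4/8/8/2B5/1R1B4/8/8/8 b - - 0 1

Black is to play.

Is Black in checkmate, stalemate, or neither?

Black to move; black king on a8.
In check: no.
King squares — a7: attacked by Bc5; b7: attacked by Rb4; b8: attacked by Rb4.
Legal moves for Black: none.
Not in check and no legal moves → stalemate.

stalemate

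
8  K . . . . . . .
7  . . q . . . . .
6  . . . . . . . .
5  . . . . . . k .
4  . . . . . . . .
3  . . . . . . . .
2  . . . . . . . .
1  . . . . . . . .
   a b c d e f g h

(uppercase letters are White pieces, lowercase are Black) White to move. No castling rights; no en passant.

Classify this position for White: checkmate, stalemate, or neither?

stalemate

White to move; white king on a8.
In check: no.
King squares — a7: attacked by Qc7; b7: attacked by Qc7; b8: attacked by Qc7.
Legal moves for White: none.
Not in check and no legal moves → stalemate.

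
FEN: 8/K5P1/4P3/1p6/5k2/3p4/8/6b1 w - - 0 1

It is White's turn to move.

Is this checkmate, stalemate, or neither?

neither

White to move; white king on a7.
In check: yes, from the black bishop on g1.
King squares — a6: available; b6: attacked by Bg1; b7: available; a8: available; b8: available.
Legal moves for White: Kb8, Ka8, Kb7, Ka6.
White is in check but has 4 legal moves → neither.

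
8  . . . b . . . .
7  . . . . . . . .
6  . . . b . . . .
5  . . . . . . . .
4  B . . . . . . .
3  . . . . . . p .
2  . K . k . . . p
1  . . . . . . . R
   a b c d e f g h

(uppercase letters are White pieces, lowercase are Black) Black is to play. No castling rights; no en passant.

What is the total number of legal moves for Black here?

20

Black to move; king on d2.
In check: no.
Legal moves: B8e7, B8c7, Bf6+, Bb6, Bg5, Ba5, Bh4, Bf8, Bb8, B6e7, B6c7, Be5+, Bc5, Bf4, Bb4, Ba3+, Ke3, Kd3, Ke2, g2.
Count: 20.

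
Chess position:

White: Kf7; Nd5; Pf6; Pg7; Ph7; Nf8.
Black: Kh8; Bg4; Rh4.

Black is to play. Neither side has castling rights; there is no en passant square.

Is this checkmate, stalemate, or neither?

Black to move; black king on h8.
In check: yes, from the white pawn on g7.
King squares — g7: attacked by Pf6; h7: attacked by Nf8; g8: attacked by Kf7.
Legal moves for Black: none.
In check with no legal moves → checkmate.

checkmate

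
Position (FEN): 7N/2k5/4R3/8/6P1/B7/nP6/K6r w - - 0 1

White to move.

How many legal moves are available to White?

White to move; king on a1.
In check: yes, from the black rook on h1.
Legal moves: Kxa2, Re1.
Count: 2.

2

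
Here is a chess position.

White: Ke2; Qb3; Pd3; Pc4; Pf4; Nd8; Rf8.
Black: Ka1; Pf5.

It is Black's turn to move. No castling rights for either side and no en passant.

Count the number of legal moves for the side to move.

0

Black to move; king on a1.
In check: no.
Legal moves: none.
Count: 0.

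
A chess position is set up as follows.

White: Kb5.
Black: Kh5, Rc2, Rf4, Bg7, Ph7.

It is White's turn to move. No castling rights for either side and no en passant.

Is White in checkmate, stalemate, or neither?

White to move; white king on b5.
In check: no.
Legal moves for White: Kb6, Ka6, Ka5.
White has 3 legal moves and is not in check → neither.

neither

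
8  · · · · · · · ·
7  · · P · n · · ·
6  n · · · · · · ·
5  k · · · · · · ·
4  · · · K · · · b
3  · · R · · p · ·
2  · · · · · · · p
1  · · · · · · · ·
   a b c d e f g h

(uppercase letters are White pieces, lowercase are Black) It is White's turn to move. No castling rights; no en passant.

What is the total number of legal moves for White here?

White to move; king on d4.
In check: no.
Legal moves: Ke5, Ke4, Kc4, Ke3, Kd3, Rc6, Rc5+, Rc4, Rxf3, Re3, Rd3, Rb3, Ra3+, Rc2, Rc1, c8=Q, c8=R, c8=B, c8=N.
Count: 19.

19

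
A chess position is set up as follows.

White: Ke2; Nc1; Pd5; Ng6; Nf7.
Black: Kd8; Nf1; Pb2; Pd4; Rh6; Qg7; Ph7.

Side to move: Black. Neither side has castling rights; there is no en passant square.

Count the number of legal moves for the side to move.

Black to move; king on d8.
In check: yes, from the white knight on f7.
Legal moves: Ke8, Kc8, Kd7, Kc7, Qxf7.
Count: 5.

5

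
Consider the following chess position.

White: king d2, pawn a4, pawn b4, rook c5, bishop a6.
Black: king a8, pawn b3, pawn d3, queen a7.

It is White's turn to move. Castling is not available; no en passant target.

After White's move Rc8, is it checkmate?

After Rc8: black king on a8; in check: yes, from the white rook on c8.
Black has 1 legal reply: Qb8.
In check but a legal move exists → not checkmate.

no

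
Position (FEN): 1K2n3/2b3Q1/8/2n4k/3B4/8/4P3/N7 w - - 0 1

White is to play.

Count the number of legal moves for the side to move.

4

White to move; king on b8.
In check: yes, from the black bishop on c7.
Legal moves: Kc8, Ka8, Ka7, Qxc7.
Count: 4.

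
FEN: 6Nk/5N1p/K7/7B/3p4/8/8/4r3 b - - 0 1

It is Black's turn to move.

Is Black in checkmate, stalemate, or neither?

Black to move; black king on h8.
In check: yes, from the white knight on f7.
Legal moves for Black: Kxg8, Kg7.
Black is in check but has 2 legal moves → neither.

neither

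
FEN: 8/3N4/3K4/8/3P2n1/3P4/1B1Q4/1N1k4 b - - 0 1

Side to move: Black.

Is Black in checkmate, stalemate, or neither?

Black to move; black king on d1.
In check: yes, from the white queen on d2.
King squares — c1: attacked by Bb2; e1: attacked by Qd2; c2: attacked by Qd2; d2: attacked by Nb1; e2: attacked by Qd2.
Legal moves for Black: none.
In check with no legal moves → checkmate.

checkmate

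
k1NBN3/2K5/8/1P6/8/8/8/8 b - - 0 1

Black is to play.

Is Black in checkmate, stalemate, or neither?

Black to move; black king on a8.
In check: no.
King squares — a7: attacked by Nc8; b7: attacked by Kc7; b8: attacked by Kc7.
Legal moves for Black: none.
Not in check and no legal moves → stalemate.

stalemate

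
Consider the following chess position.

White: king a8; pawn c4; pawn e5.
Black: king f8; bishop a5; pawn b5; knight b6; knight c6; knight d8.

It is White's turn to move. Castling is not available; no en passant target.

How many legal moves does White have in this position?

0

White to move; king on a8.
In check: yes, from the black knight on b6.
Legal moves: none.
Count: 0.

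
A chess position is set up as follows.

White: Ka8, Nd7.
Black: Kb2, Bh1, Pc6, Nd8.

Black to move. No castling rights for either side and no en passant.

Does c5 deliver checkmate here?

After c5: white king on a8; in check: yes, from the black bishop on h1.
White has 2 legal replies: Kb8, Ka7.
In check but a legal move exists → not checkmate.

no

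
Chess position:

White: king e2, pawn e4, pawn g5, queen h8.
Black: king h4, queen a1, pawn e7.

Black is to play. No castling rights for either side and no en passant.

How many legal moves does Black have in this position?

4

Black to move; king on h4.
In check: yes, from the white queen on h8.
Legal moves: Kxg5, Kg4, Kg3, Qxh8.
Count: 4.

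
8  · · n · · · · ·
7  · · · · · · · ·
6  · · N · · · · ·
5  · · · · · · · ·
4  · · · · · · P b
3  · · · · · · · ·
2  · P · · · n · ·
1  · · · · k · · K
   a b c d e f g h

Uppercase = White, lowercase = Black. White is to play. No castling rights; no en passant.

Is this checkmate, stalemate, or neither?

White to move; white king on h1.
In check: yes, from the black knight on f2.
Legal moves for White: Kh2, Kg2, Kg1.
White is in check but has 3 legal moves → neither.

neither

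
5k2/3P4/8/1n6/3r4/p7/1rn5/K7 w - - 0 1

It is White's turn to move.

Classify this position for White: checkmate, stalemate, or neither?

checkmate

White to move; white king on a1.
In check: yes, from the black knight on c2.
King squares — b1: attacked by Rb2; a2: attacked by Rb2; b2: attacked by Pa3.
Legal moves for White: none.
In check with no legal moves → checkmate.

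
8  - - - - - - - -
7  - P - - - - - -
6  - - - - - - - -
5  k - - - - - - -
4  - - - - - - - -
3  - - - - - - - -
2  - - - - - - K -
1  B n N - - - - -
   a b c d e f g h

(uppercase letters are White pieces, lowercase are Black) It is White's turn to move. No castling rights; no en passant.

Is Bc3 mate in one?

After Bc3: black king on a5; in check: yes, from the white bishop on c3.
Black has 5 legal replies: Kb6, Ka6, Kb5, Ka4, Nxc3.
In check but a legal move exists → not checkmate.

no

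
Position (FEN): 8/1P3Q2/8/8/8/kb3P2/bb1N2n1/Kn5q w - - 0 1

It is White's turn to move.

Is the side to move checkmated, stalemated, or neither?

White to move; white king on a1.
In check: yes, from the black bishop on b2.
King squares — b1: attacked by Qh1; a2: attacked by Ka3; b2: attacked by Ka3.
Legal moves for White: none.
In check with no legal moves → checkmate.

checkmate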